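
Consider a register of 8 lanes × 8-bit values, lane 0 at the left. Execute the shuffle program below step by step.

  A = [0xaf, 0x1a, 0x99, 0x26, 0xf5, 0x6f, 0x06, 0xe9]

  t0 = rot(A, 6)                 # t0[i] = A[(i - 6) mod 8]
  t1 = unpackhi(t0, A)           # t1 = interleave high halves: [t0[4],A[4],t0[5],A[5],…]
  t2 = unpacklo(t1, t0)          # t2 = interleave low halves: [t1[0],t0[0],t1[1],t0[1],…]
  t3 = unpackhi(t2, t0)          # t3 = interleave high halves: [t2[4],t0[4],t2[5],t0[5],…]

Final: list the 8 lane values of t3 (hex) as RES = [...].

→ t0 |99|26|f5|6f|06|e9|af|1a|
→ t1 |06|f5|e9|6f|af|06|1a|e9|
→ t2 |06|99|f5|26|e9|f5|6f|6f|
→ t3 |e9|06|f5|e9|6f|af|6f|1a|

RES = [ 0xe9  0x06  0xf5  0xe9  0x6f  0xaf  0x6f  0x1a ]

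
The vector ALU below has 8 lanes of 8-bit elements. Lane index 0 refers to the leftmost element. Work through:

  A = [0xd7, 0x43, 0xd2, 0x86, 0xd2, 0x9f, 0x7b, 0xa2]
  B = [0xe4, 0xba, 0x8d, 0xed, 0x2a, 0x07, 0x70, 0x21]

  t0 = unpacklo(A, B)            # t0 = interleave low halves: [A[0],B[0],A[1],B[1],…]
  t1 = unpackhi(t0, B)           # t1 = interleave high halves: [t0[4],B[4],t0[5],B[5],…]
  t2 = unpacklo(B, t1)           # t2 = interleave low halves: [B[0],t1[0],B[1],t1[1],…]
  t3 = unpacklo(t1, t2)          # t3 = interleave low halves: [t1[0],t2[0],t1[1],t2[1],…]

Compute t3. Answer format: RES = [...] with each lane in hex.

RES = [ 0xd2  0xe4  0x2a  0xd2  0x8d  0xba  0x07  0x2a ]

t0 = [0xd7, 0xe4, 0x43, 0xba, 0xd2, 0x8d, 0x86, 0xed]
t1 = [0xd2, 0x2a, 0x8d, 0x07, 0x86, 0x70, 0xed, 0x21]
t2 = [0xe4, 0xd2, 0xba, 0x2a, 0x8d, 0x8d, 0xed, 0x07]
t3 = [0xd2, 0xe4, 0x2a, 0xd2, 0x8d, 0xba, 0x07, 0x2a]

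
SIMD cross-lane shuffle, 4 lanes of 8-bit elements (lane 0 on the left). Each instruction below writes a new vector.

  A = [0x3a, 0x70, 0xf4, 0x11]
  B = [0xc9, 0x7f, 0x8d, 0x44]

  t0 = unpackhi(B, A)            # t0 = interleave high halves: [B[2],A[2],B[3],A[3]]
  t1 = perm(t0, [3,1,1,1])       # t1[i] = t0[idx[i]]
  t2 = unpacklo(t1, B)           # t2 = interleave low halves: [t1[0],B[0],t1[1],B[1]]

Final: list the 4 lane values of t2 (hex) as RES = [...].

RES = [0x11, 0xc9, 0xf4, 0x7f]

→ t0 |8d|f4|44|11|
→ t1 |11|f4|f4|f4|
→ t2 |11|c9|f4|7f|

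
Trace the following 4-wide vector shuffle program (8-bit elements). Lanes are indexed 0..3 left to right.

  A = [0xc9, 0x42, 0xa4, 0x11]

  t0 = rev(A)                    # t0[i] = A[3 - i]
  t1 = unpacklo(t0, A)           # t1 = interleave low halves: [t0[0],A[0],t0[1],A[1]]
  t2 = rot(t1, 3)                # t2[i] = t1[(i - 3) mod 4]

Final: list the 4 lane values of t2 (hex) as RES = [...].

RES = [0xc9, 0xa4, 0x42, 0x11]

  t0: 11 a4 42 c9
  t1: 11 c9 a4 42
  t2: c9 a4 42 11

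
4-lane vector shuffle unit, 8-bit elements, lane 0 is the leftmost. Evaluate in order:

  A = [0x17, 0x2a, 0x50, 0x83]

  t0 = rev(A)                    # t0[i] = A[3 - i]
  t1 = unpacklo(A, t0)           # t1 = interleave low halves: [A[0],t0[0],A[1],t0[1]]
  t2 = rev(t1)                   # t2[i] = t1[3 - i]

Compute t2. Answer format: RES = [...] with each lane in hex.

→ t0 |83|50|2a|17|
→ t1 |17|83|2a|50|
→ t2 |50|2a|83|17|

RES = [ 0x50  0x2a  0x83  0x17 ]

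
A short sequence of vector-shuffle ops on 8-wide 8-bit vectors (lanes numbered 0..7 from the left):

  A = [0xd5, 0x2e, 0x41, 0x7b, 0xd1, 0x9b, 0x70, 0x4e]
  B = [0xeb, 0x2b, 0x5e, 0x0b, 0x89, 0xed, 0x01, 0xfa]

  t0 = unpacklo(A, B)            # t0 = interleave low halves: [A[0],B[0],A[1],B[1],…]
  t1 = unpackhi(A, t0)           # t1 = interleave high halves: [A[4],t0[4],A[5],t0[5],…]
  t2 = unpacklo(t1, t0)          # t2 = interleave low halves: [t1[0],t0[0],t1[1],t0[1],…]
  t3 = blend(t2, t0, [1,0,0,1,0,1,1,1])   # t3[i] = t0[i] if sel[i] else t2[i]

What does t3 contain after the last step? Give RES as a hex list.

RES = [0xd5, 0xd5, 0x41, 0x2b, 0x9b, 0x5e, 0x7b, 0x0b]

t0 = [0xd5, 0xeb, 0x2e, 0x2b, 0x41, 0x5e, 0x7b, 0x0b]
t1 = [0xd1, 0x41, 0x9b, 0x5e, 0x70, 0x7b, 0x4e, 0x0b]
t2 = [0xd1, 0xd5, 0x41, 0xeb, 0x9b, 0x2e, 0x5e, 0x2b]
t3 = [0xd5, 0xd5, 0x41, 0x2b, 0x9b, 0x5e, 0x7b, 0x0b]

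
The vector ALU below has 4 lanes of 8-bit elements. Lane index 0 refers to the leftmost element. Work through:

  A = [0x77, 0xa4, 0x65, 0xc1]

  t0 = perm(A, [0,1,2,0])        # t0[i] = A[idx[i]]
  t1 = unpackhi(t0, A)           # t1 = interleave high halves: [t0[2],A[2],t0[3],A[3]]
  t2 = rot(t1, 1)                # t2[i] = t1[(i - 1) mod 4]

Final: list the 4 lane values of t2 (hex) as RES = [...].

t0 = [0x77, 0xa4, 0x65, 0x77]
t1 = [0x65, 0x65, 0x77, 0xc1]
t2 = [0xc1, 0x65, 0x65, 0x77]

RES = [ 0xc1  0x65  0x65  0x77 ]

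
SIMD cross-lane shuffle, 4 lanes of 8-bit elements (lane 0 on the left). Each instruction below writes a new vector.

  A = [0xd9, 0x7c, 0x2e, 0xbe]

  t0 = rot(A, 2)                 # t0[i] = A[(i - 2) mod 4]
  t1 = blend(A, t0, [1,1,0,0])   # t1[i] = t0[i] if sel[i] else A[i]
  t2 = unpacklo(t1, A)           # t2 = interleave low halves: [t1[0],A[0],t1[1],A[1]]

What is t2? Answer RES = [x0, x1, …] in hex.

RES = [0x2e, 0xd9, 0xbe, 0x7c]

→ t0 |2e|be|d9|7c|
→ t1 |2e|be|2e|be|
→ t2 |2e|d9|be|7c|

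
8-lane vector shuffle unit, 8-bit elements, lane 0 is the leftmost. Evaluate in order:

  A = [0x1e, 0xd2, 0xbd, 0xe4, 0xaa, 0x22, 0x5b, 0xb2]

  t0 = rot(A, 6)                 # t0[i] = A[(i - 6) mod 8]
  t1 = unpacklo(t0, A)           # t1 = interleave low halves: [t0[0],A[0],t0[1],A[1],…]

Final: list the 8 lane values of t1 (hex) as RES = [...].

RES = [0xbd, 0x1e, 0xe4, 0xd2, 0xaa, 0xbd, 0x22, 0xe4]

  t0: bd e4 aa 22 5b b2 1e d2
  t1: bd 1e e4 d2 aa bd 22 e4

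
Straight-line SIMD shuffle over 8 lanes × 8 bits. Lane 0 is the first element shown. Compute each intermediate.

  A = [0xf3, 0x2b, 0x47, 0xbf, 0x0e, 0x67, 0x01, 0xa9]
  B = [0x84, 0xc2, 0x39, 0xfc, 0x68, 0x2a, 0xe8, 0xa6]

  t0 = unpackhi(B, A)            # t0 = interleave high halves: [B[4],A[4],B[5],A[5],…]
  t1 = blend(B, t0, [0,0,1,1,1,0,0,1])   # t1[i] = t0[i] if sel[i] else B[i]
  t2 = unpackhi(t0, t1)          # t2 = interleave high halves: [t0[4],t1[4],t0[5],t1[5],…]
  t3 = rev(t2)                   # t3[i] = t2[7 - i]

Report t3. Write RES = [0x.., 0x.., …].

  t0: 68 0e 2a 67 e8 01 a6 a9
  t1: 84 c2 2a 67 e8 2a e8 a9
  t2: e8 e8 01 2a a6 e8 a9 a9
  t3: a9 a9 e8 a6 2a 01 e8 e8

RES = [0xa9, 0xa9, 0xe8, 0xa6, 0x2a, 0x01, 0xe8, 0xe8]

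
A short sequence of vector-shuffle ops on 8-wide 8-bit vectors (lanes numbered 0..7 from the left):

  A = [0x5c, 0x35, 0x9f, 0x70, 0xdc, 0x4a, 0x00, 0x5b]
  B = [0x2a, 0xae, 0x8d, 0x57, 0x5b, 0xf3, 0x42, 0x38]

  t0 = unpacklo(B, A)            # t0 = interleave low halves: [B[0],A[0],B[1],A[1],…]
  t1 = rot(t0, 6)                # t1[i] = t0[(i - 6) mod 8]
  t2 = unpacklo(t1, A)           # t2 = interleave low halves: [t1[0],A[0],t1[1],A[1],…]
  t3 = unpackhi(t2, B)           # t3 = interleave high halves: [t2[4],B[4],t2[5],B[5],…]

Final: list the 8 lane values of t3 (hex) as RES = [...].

RES = [ 0x8d  0x5b  0x9f  0xf3  0x9f  0x42  0x70  0x38 ]

t0 = [0x2a, 0x5c, 0xae, 0x35, 0x8d, 0x9f, 0x57, 0x70]
t1 = [0xae, 0x35, 0x8d, 0x9f, 0x57, 0x70, 0x2a, 0x5c]
t2 = [0xae, 0x5c, 0x35, 0x35, 0x8d, 0x9f, 0x9f, 0x70]
t3 = [0x8d, 0x5b, 0x9f, 0xf3, 0x9f, 0x42, 0x70, 0x38]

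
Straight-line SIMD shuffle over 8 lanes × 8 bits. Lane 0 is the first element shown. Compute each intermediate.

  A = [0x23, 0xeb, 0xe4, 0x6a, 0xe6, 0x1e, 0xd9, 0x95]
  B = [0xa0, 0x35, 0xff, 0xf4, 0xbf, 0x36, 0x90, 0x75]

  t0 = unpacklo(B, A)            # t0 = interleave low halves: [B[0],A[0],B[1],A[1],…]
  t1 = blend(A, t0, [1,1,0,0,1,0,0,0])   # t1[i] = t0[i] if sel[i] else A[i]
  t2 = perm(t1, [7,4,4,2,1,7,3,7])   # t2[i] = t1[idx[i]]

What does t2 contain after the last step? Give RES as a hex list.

→ t0 |a0|23|35|eb|ff|e4|f4|6a|
→ t1 |a0|23|e4|6a|ff|1e|d9|95|
→ t2 |95|ff|ff|e4|23|95|6a|95|

RES = [ 0x95  0xff  0xff  0xe4  0x23  0x95  0x6a  0x95 ]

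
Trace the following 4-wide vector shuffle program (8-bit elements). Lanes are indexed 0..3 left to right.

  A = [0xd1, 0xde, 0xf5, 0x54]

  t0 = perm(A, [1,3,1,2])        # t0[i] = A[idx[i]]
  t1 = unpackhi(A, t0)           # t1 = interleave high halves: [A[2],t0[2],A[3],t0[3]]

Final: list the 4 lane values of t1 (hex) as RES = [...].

t0 = [0xde, 0x54, 0xde, 0xf5]
t1 = [0xf5, 0xde, 0x54, 0xf5]

RES = [0xf5, 0xde, 0x54, 0xf5]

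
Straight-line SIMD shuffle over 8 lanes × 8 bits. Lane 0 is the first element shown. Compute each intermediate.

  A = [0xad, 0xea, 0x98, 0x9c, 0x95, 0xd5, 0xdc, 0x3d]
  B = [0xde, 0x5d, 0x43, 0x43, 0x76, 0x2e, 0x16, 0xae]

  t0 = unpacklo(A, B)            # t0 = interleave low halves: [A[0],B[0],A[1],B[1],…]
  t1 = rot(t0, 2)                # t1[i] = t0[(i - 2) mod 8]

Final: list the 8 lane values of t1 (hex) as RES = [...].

RES = [ 0x9c  0x43  0xad  0xde  0xea  0x5d  0x98  0x43 ]

→ t0 |ad|de|ea|5d|98|43|9c|43|
→ t1 |9c|43|ad|de|ea|5d|98|43|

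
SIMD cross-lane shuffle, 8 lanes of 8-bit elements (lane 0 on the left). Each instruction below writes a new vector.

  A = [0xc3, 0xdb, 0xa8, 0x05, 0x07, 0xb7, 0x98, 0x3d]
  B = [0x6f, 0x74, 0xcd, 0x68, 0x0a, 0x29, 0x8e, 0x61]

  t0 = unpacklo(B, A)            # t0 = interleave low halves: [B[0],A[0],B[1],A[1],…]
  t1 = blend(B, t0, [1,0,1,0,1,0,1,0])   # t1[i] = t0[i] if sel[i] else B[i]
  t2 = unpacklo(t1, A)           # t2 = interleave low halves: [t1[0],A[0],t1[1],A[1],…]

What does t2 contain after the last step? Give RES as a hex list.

→ t0 |6f|c3|74|db|cd|a8|68|05|
→ t1 |6f|74|74|68|cd|29|68|61|
→ t2 |6f|c3|74|db|74|a8|68|05|

RES = [0x6f, 0xc3, 0x74, 0xdb, 0x74, 0xa8, 0x68, 0x05]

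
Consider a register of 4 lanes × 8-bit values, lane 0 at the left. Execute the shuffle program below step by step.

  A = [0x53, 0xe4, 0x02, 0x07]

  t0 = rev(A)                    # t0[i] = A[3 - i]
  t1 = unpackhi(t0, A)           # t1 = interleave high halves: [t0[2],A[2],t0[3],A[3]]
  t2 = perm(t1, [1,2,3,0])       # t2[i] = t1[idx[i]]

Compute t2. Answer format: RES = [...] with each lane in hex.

RES = [ 0x02  0x53  0x07  0xe4 ]

t0 = [0x07, 0x02, 0xe4, 0x53]
t1 = [0xe4, 0x02, 0x53, 0x07]
t2 = [0x02, 0x53, 0x07, 0xe4]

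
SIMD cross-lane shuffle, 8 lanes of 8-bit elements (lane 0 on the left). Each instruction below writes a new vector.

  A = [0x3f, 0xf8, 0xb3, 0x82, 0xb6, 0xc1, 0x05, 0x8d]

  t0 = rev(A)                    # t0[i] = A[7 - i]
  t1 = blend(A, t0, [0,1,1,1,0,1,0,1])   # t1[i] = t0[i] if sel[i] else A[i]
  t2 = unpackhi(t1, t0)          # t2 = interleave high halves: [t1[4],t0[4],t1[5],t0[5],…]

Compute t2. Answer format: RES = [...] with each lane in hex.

RES = [ 0xb6  0x82  0xb3  0xb3  0x05  0xf8  0x3f  0x3f ]

t0 = [0x8d, 0x05, 0xc1, 0xb6, 0x82, 0xb3, 0xf8, 0x3f]
t1 = [0x3f, 0x05, 0xc1, 0xb6, 0xb6, 0xb3, 0x05, 0x3f]
t2 = [0xb6, 0x82, 0xb3, 0xb3, 0x05, 0xf8, 0x3f, 0x3f]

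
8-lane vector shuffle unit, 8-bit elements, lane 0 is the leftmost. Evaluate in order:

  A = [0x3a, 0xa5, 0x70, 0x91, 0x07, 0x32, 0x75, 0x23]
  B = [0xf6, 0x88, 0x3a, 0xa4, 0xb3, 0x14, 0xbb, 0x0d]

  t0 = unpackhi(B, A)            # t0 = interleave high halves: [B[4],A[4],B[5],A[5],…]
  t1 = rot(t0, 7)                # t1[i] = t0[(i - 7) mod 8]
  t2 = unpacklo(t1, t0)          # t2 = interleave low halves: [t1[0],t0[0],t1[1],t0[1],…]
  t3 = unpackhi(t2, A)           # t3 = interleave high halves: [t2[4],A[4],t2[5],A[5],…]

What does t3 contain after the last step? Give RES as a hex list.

RES = [0x32, 0x07, 0x14, 0x32, 0xbb, 0x75, 0x32, 0x23]

t0 = [0xb3, 0x07, 0x14, 0x32, 0xbb, 0x75, 0x0d, 0x23]
t1 = [0x07, 0x14, 0x32, 0xbb, 0x75, 0x0d, 0x23, 0xb3]
t2 = [0x07, 0xb3, 0x14, 0x07, 0x32, 0x14, 0xbb, 0x32]
t3 = [0x32, 0x07, 0x14, 0x32, 0xbb, 0x75, 0x32, 0x23]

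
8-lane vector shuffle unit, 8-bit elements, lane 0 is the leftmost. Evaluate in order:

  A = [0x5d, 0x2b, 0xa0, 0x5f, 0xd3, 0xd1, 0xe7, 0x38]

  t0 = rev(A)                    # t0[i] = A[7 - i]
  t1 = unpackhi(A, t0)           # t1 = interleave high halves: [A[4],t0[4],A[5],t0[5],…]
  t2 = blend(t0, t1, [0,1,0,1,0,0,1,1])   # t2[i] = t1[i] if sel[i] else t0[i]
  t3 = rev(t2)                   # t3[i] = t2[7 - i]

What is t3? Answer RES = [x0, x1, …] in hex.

→ t0 |38|e7|d1|d3|5f|a0|2b|5d|
→ t1 |d3|5f|d1|a0|e7|2b|38|5d|
→ t2 |38|5f|d1|a0|5f|a0|38|5d|
→ t3 |5d|38|a0|5f|a0|d1|5f|38|

RES = [ 0x5d  0x38  0xa0  0x5f  0xa0  0xd1  0x5f  0x38 ]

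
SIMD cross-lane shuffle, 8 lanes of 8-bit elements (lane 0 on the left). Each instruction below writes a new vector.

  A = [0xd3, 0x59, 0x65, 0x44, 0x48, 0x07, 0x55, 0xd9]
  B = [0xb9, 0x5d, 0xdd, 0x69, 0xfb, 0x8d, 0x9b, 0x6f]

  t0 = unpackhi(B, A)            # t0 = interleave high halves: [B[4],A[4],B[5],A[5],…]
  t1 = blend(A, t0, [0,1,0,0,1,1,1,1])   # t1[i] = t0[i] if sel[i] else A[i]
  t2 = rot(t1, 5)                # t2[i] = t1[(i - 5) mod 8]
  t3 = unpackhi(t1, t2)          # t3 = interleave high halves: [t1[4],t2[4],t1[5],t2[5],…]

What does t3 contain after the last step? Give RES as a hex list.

→ t0 |fb|48|8d|07|9b|55|6f|d9|
→ t1 |d3|48|65|44|9b|55|6f|d9|
→ t2 |44|9b|55|6f|d9|d3|48|65|
→ t3 |9b|d9|55|d3|6f|48|d9|65|

RES = [ 0x9b  0xd9  0x55  0xd3  0x6f  0x48  0xd9  0x65 ]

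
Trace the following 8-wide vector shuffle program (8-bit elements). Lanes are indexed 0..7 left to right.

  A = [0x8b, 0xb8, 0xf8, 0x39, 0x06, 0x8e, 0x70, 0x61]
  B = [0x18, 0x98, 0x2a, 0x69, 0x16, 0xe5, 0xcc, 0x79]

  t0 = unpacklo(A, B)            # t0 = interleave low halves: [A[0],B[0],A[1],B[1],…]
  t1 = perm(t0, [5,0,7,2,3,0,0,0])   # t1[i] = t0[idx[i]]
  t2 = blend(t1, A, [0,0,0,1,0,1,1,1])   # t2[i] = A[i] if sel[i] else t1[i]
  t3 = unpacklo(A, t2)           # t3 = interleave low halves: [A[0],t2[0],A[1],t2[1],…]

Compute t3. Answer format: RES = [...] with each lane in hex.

RES = [ 0x8b  0x2a  0xb8  0x8b  0xf8  0x69  0x39  0x39 ]

t0 = [0x8b, 0x18, 0xb8, 0x98, 0xf8, 0x2a, 0x39, 0x69]
t1 = [0x2a, 0x8b, 0x69, 0xb8, 0x98, 0x8b, 0x8b, 0x8b]
t2 = [0x2a, 0x8b, 0x69, 0x39, 0x98, 0x8e, 0x70, 0x61]
t3 = [0x8b, 0x2a, 0xb8, 0x8b, 0xf8, 0x69, 0x39, 0x39]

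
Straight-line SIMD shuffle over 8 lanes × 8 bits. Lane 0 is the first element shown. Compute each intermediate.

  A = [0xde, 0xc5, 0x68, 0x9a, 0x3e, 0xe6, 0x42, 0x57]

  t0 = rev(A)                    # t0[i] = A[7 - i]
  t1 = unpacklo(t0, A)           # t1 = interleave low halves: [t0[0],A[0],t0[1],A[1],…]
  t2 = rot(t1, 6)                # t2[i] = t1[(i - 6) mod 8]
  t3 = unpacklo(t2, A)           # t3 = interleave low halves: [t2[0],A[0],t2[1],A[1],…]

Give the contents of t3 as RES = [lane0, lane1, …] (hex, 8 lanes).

  t0: 57 42 e6 3e 9a 68 c5 de
  t1: 57 de 42 c5 e6 68 3e 9a
  t2: 42 c5 e6 68 3e 9a 57 de
  t3: 42 de c5 c5 e6 68 68 9a

RES = [ 0x42  0xde  0xc5  0xc5  0xe6  0x68  0x68  0x9a ]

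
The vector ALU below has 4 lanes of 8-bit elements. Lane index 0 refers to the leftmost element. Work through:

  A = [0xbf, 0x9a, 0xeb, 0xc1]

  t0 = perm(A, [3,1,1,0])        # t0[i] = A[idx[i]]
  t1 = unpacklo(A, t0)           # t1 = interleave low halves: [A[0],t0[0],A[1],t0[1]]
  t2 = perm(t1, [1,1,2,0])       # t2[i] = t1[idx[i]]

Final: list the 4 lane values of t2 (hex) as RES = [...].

RES = [ 0xc1  0xc1  0x9a  0xbf ]

  t0: c1 9a 9a bf
  t1: bf c1 9a 9a
  t2: c1 c1 9a bf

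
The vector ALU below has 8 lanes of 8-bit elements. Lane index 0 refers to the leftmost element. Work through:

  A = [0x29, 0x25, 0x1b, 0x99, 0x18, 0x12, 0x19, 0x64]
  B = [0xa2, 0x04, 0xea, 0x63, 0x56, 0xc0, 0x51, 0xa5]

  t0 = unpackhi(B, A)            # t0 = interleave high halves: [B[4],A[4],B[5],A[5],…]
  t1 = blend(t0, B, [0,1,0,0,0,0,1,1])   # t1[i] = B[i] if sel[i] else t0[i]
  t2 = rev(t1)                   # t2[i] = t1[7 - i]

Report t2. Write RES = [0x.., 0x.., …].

RES = [0xa5, 0x51, 0x19, 0x51, 0x12, 0xc0, 0x04, 0x56]

t0 = [0x56, 0x18, 0xc0, 0x12, 0x51, 0x19, 0xa5, 0x64]
t1 = [0x56, 0x04, 0xc0, 0x12, 0x51, 0x19, 0x51, 0xa5]
t2 = [0xa5, 0x51, 0x19, 0x51, 0x12, 0xc0, 0x04, 0x56]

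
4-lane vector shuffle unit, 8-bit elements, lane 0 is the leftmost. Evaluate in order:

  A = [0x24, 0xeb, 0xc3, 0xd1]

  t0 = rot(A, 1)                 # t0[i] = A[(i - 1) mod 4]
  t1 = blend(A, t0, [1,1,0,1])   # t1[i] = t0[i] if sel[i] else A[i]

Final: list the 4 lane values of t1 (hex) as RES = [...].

RES = [0xd1, 0x24, 0xc3, 0xc3]

t0 = [0xd1, 0x24, 0xeb, 0xc3]
t1 = [0xd1, 0x24, 0xc3, 0xc3]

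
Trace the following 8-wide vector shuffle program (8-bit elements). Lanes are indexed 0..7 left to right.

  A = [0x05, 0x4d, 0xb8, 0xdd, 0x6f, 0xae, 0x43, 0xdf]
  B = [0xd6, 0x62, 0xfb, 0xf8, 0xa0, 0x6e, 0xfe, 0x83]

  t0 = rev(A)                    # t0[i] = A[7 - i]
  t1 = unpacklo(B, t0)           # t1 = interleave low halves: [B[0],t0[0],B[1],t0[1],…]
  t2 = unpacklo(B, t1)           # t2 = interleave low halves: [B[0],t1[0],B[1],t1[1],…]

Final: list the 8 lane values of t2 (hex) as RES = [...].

  t0: df 43 ae 6f dd b8 4d 05
  t1: d6 df 62 43 fb ae f8 6f
  t2: d6 d6 62 df fb 62 f8 43

RES = [ 0xd6  0xd6  0x62  0xdf  0xfb  0x62  0xf8  0x43 ]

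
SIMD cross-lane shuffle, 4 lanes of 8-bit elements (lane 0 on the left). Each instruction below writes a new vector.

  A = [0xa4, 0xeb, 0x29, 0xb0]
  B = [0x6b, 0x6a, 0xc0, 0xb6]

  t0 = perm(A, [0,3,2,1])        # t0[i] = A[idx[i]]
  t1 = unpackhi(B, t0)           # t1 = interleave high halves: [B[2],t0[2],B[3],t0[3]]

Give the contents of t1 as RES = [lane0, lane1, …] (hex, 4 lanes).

RES = [0xc0, 0x29, 0xb6, 0xeb]

  t0: a4 b0 29 eb
  t1: c0 29 b6 eb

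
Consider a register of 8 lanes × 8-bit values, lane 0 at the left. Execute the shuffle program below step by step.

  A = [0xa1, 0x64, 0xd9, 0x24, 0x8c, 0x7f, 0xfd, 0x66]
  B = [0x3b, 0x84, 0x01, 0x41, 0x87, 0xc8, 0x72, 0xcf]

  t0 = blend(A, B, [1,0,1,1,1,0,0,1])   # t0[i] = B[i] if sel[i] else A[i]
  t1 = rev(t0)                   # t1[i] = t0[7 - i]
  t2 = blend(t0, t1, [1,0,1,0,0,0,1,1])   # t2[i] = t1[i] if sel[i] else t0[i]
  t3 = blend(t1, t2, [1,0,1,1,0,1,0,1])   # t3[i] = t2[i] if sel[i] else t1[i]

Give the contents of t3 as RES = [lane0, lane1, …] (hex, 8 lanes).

→ t0 |3b|64|01|41|87|7f|fd|cf|
→ t1 |cf|fd|7f|87|41|01|64|3b|
→ t2 |cf|64|7f|41|87|7f|64|3b|
→ t3 |cf|fd|7f|41|41|7f|64|3b|

RES = [0xcf, 0xfd, 0x7f, 0x41, 0x41, 0x7f, 0x64, 0x3b]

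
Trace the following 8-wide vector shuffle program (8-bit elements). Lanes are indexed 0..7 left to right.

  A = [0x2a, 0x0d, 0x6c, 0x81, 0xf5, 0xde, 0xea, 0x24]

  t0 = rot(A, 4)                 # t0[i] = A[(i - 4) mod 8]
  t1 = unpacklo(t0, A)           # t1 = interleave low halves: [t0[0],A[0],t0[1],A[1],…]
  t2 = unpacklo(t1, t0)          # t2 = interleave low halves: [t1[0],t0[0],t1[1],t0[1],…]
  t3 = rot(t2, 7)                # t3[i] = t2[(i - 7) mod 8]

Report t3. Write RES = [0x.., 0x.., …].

→ t0 |f5|de|ea|24|2a|0d|6c|81|
→ t1 |f5|2a|de|0d|ea|6c|24|81|
→ t2 |f5|f5|2a|de|de|ea|0d|24|
→ t3 |f5|2a|de|de|ea|0d|24|f5|

RES = [0xf5, 0x2a, 0xde, 0xde, 0xea, 0x0d, 0x24, 0xf5]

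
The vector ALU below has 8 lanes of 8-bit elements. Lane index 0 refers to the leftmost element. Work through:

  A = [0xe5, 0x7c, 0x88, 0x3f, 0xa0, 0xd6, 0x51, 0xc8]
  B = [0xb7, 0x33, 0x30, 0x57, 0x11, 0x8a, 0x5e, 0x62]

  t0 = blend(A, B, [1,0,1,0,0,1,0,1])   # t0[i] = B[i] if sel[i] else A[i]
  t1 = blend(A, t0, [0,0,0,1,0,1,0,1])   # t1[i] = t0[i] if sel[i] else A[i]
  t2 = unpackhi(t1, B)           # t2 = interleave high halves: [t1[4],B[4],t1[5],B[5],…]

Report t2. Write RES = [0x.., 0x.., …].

t0 = [0xb7, 0x7c, 0x30, 0x3f, 0xa0, 0x8a, 0x51, 0x62]
t1 = [0xe5, 0x7c, 0x88, 0x3f, 0xa0, 0x8a, 0x51, 0x62]
t2 = [0xa0, 0x11, 0x8a, 0x8a, 0x51, 0x5e, 0x62, 0x62]

RES = [ 0xa0  0x11  0x8a  0x8a  0x51  0x5e  0x62  0x62 ]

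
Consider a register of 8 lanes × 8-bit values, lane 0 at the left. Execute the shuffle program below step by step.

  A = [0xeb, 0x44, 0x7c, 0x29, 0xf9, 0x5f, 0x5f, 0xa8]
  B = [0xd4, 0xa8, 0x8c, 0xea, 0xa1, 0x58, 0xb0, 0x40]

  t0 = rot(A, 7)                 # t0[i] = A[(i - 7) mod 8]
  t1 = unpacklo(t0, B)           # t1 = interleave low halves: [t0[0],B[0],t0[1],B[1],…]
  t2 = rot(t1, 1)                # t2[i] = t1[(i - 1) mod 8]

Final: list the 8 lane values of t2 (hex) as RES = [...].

  t0: 44 7c 29 f9 5f 5f a8 eb
  t1: 44 d4 7c a8 29 8c f9 ea
  t2: ea 44 d4 7c a8 29 8c f9

RES = [ 0xea  0x44  0xd4  0x7c  0xa8  0x29  0x8c  0xf9 ]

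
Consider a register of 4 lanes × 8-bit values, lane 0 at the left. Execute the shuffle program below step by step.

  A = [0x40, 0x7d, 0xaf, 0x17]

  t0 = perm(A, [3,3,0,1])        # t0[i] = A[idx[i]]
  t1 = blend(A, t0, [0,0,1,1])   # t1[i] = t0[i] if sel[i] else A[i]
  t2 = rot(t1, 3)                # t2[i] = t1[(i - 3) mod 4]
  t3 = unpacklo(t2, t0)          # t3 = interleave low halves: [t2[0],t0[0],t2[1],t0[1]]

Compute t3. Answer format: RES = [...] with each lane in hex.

  t0: 17 17 40 7d
  t1: 40 7d 40 7d
  t2: 7d 40 7d 40
  t3: 7d 17 40 17

RES = [0x7d, 0x17, 0x40, 0x17]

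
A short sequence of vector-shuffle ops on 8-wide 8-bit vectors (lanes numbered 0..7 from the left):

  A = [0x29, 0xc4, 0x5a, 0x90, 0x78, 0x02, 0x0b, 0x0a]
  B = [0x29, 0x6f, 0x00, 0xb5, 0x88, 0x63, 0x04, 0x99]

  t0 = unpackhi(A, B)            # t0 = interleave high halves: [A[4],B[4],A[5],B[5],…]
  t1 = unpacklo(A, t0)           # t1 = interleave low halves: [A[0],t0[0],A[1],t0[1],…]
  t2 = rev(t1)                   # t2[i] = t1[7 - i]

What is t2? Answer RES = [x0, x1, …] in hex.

  t0: 78 88 02 63 0b 04 0a 99
  t1: 29 78 c4 88 5a 02 90 63
  t2: 63 90 02 5a 88 c4 78 29

RES = [ 0x63  0x90  0x02  0x5a  0x88  0xc4  0x78  0x29 ]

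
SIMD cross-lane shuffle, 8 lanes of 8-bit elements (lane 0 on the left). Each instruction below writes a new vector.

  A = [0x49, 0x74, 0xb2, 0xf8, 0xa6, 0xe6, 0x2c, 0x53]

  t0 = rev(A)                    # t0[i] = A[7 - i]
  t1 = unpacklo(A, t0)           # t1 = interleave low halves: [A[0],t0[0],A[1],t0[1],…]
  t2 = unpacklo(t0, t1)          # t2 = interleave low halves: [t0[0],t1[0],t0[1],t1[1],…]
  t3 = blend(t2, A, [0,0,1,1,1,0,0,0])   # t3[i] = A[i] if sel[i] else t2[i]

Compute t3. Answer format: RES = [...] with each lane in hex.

RES = [0x53, 0x49, 0xb2, 0xf8, 0xa6, 0x74, 0xa6, 0x2c]

t0 = [0x53, 0x2c, 0xe6, 0xa6, 0xf8, 0xb2, 0x74, 0x49]
t1 = [0x49, 0x53, 0x74, 0x2c, 0xb2, 0xe6, 0xf8, 0xa6]
t2 = [0x53, 0x49, 0x2c, 0x53, 0xe6, 0x74, 0xa6, 0x2c]
t3 = [0x53, 0x49, 0xb2, 0xf8, 0xa6, 0x74, 0xa6, 0x2c]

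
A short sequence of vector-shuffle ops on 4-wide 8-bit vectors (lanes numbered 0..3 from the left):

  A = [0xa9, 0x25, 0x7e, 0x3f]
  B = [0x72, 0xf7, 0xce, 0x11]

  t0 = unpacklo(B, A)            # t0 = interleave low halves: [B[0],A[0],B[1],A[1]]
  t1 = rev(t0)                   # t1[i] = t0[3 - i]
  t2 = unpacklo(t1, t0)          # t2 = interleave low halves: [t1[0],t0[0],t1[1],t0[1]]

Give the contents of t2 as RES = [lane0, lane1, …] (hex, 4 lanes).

RES = [0x25, 0x72, 0xf7, 0xa9]

t0 = [0x72, 0xa9, 0xf7, 0x25]
t1 = [0x25, 0xf7, 0xa9, 0x72]
t2 = [0x25, 0x72, 0xf7, 0xa9]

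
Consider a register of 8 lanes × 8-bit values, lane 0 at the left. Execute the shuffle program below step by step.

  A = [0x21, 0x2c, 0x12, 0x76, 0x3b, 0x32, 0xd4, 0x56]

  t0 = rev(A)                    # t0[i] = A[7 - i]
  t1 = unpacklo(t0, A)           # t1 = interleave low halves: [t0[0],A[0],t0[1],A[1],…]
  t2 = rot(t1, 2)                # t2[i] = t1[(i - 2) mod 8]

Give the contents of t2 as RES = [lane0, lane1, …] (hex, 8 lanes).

  t0: 56 d4 32 3b 76 12 2c 21
  t1: 56 21 d4 2c 32 12 3b 76
  t2: 3b 76 56 21 d4 2c 32 12

RES = [ 0x3b  0x76  0x56  0x21  0xd4  0x2c  0x32  0x12 ]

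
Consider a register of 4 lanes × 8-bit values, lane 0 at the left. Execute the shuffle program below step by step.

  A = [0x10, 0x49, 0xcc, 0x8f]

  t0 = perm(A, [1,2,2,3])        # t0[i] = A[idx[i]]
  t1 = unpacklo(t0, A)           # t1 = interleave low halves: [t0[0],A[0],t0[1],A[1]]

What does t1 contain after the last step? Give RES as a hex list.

t0 = [0x49, 0xcc, 0xcc, 0x8f]
t1 = [0x49, 0x10, 0xcc, 0x49]

RES = [ 0x49  0x10  0xcc  0x49 ]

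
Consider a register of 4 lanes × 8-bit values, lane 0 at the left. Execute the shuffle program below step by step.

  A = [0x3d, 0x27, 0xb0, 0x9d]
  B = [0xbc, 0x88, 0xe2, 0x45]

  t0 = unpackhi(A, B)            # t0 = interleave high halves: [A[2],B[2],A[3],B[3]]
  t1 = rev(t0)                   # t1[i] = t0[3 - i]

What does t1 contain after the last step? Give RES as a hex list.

RES = [ 0x45  0x9d  0xe2  0xb0 ]

→ t0 |b0|e2|9d|45|
→ t1 |45|9d|e2|b0|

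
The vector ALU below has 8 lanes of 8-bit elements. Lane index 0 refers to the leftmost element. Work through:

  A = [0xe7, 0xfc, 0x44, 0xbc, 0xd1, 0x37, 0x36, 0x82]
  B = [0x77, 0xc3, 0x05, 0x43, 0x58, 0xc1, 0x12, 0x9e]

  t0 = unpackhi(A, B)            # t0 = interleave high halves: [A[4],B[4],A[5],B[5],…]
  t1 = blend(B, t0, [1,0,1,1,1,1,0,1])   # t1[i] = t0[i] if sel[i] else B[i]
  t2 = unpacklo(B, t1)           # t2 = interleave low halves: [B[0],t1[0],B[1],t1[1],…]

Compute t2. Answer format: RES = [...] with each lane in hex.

→ t0 |d1|58|37|c1|36|12|82|9e|
→ t1 |d1|c3|37|c1|36|12|12|9e|
→ t2 |77|d1|c3|c3|05|37|43|c1|

RES = [ 0x77  0xd1  0xc3  0xc3  0x05  0x37  0x43  0xc1 ]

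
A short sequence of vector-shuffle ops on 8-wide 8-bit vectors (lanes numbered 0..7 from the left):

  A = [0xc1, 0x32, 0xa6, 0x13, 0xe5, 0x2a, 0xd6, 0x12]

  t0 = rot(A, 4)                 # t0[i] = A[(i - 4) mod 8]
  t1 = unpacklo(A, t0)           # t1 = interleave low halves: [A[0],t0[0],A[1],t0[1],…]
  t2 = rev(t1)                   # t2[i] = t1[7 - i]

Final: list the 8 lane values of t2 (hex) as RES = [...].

t0 = [0xe5, 0x2a, 0xd6, 0x12, 0xc1, 0x32, 0xa6, 0x13]
t1 = [0xc1, 0xe5, 0x32, 0x2a, 0xa6, 0xd6, 0x13, 0x12]
t2 = [0x12, 0x13, 0xd6, 0xa6, 0x2a, 0x32, 0xe5, 0xc1]

RES = [ 0x12  0x13  0xd6  0xa6  0x2a  0x32  0xe5  0xc1 ]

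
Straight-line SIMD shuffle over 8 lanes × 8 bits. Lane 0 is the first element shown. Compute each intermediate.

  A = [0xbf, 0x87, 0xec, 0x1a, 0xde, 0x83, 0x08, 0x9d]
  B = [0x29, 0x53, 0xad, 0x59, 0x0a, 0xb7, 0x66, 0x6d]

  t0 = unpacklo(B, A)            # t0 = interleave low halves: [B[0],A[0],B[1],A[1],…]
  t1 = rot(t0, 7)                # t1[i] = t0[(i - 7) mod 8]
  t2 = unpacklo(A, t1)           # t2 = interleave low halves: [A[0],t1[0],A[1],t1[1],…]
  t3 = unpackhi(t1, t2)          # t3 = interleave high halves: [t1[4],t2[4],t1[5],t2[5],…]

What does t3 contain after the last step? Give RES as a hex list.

RES = [ 0xec  0xec  0x59  0x87  0x1a  0x1a  0x29  0xad ]

→ t0 |29|bf|53|87|ad|ec|59|1a|
→ t1 |bf|53|87|ad|ec|59|1a|29|
→ t2 |bf|bf|87|53|ec|87|1a|ad|
→ t3 |ec|ec|59|87|1a|1a|29|ad|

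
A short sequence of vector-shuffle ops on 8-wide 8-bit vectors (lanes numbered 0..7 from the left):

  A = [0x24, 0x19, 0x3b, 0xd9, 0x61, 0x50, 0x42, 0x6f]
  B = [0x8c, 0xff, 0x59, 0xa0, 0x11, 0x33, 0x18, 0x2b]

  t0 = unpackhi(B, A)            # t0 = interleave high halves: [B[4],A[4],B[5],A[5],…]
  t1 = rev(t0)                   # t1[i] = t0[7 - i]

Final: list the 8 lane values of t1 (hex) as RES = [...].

t0 = [0x11, 0x61, 0x33, 0x50, 0x18, 0x42, 0x2b, 0x6f]
t1 = [0x6f, 0x2b, 0x42, 0x18, 0x50, 0x33, 0x61, 0x11]

RES = [0x6f, 0x2b, 0x42, 0x18, 0x50, 0x33, 0x61, 0x11]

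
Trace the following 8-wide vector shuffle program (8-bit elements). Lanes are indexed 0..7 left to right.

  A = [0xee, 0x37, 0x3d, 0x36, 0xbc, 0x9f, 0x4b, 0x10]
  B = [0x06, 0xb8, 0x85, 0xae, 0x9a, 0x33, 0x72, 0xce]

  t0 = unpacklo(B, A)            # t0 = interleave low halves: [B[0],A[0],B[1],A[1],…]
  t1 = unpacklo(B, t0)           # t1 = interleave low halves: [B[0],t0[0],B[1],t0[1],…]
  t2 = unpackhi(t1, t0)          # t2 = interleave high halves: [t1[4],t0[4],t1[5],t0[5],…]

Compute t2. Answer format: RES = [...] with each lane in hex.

RES = [ 0x85  0x85  0xb8  0x3d  0xae  0xae  0x37  0x36 ]

  t0: 06 ee b8 37 85 3d ae 36
  t1: 06 06 b8 ee 85 b8 ae 37
  t2: 85 85 b8 3d ae ae 37 36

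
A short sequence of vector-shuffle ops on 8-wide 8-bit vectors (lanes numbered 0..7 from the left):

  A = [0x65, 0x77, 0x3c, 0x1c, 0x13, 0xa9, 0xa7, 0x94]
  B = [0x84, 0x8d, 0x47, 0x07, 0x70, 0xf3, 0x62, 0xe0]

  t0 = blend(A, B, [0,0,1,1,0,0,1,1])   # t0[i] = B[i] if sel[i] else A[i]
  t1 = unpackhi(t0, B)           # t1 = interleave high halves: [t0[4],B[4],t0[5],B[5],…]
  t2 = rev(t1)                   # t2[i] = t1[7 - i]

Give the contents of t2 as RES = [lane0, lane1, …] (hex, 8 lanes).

RES = [0xe0, 0xe0, 0x62, 0x62, 0xf3, 0xa9, 0x70, 0x13]

  t0: 65 77 47 07 13 a9 62 e0
  t1: 13 70 a9 f3 62 62 e0 e0
  t2: e0 e0 62 62 f3 a9 70 13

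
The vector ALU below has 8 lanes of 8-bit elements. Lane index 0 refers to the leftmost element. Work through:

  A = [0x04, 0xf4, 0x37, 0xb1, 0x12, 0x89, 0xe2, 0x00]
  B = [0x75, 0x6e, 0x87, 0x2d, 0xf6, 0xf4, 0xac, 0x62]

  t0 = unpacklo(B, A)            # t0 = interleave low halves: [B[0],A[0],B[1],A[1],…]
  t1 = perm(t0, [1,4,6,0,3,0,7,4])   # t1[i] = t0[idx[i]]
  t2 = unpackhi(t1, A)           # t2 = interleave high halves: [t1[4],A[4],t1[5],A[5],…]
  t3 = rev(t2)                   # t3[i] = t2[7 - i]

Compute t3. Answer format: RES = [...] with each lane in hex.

RES = [ 0x00  0x87  0xe2  0xb1  0x89  0x75  0x12  0xf4 ]

  t0: 75 04 6e f4 87 37 2d b1
  t1: 04 87 2d 75 f4 75 b1 87
  t2: f4 12 75 89 b1 e2 87 00
  t3: 00 87 e2 b1 89 75 12 f4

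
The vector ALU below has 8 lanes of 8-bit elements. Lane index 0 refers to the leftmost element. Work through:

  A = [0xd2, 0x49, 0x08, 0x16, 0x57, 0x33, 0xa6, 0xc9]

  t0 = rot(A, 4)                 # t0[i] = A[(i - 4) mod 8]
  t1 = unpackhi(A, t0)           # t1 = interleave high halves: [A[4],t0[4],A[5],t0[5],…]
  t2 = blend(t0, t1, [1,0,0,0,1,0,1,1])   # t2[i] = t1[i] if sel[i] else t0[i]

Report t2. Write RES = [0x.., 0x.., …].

RES = [ 0x57  0x33  0xa6  0xc9  0xa6  0x49  0xc9  0x16 ]

  t0: 57 33 a6 c9 d2 49 08 16
  t1: 57 d2 33 49 a6 08 c9 16
  t2: 57 33 a6 c9 a6 49 c9 16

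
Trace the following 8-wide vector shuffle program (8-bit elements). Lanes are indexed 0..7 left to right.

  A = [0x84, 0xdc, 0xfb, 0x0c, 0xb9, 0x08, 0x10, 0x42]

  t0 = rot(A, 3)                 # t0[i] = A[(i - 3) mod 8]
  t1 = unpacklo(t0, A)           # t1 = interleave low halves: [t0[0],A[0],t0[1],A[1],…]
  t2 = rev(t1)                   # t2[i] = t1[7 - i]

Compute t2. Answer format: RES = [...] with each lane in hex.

RES = [0x0c, 0x84, 0xfb, 0x42, 0xdc, 0x10, 0x84, 0x08]

→ t0 |08|10|42|84|dc|fb|0c|b9|
→ t1 |08|84|10|dc|42|fb|84|0c|
→ t2 |0c|84|fb|42|dc|10|84|08|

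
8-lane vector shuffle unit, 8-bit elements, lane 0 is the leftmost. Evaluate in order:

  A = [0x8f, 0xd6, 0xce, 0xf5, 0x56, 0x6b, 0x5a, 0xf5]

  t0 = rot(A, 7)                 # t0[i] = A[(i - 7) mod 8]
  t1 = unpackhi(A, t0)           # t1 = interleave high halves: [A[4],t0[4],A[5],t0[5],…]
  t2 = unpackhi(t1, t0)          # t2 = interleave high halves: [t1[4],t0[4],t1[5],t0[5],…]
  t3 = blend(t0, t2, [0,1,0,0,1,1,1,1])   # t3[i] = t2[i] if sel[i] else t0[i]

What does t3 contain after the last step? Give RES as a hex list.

  t0: d6 ce f5 56 6b 5a f5 8f
  t1: 56 6b 6b 5a 5a f5 f5 8f
  t2: 5a 6b f5 5a f5 f5 8f 8f
  t3: d6 6b f5 56 f5 f5 8f 8f

RES = [ 0xd6  0x6b  0xf5  0x56  0xf5  0xf5  0x8f  0x8f ]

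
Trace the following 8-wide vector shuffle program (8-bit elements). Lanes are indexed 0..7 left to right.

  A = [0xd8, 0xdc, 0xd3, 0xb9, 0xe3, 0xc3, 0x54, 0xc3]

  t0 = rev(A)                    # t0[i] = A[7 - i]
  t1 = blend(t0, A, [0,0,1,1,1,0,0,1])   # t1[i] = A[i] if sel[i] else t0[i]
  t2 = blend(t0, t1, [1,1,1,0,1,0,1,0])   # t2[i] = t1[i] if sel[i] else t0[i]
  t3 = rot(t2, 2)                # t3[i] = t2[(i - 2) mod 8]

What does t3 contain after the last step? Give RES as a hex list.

RES = [0xdc, 0xd8, 0xc3, 0x54, 0xd3, 0xe3, 0xe3, 0xd3]

  t0: c3 54 c3 e3 b9 d3 dc d8
  t1: c3 54 d3 b9 e3 d3 dc c3
  t2: c3 54 d3 e3 e3 d3 dc d8
  t3: dc d8 c3 54 d3 e3 e3 d3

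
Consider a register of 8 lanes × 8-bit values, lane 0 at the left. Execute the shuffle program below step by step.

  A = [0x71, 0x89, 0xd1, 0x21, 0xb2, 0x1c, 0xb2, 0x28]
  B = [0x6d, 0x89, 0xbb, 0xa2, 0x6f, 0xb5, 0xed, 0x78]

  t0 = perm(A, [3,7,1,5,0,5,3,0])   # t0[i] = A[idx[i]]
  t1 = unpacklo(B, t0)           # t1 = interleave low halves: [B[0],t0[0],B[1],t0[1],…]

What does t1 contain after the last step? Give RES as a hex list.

RES = [0x6d, 0x21, 0x89, 0x28, 0xbb, 0x89, 0xa2, 0x1c]

t0 = [0x21, 0x28, 0x89, 0x1c, 0x71, 0x1c, 0x21, 0x71]
t1 = [0x6d, 0x21, 0x89, 0x28, 0xbb, 0x89, 0xa2, 0x1c]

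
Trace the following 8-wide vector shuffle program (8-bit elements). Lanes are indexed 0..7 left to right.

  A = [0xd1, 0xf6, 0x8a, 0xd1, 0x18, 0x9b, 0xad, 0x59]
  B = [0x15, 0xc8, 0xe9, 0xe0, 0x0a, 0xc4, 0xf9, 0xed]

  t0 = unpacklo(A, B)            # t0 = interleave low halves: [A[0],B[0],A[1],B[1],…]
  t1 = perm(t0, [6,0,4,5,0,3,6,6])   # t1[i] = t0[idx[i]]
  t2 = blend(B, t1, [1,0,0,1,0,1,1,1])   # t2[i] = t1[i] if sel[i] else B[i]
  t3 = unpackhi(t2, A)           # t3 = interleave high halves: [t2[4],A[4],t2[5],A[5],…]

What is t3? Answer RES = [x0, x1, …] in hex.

RES = [ 0x0a  0x18  0xc8  0x9b  0xd1  0xad  0xd1  0x59 ]

→ t0 |d1|15|f6|c8|8a|e9|d1|e0|
→ t1 |d1|d1|8a|e9|d1|c8|d1|d1|
→ t2 |d1|c8|e9|e9|0a|c8|d1|d1|
→ t3 |0a|18|c8|9b|d1|ad|d1|59|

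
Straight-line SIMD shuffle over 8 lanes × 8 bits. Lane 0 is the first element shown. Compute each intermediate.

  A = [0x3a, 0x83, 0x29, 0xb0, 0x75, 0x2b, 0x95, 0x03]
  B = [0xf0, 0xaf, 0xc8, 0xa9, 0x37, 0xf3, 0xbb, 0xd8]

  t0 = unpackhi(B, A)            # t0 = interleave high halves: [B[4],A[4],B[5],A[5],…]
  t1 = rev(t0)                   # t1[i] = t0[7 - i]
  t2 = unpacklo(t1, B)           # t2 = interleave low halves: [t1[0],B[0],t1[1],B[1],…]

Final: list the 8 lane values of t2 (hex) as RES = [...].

RES = [ 0x03  0xf0  0xd8  0xaf  0x95  0xc8  0xbb  0xa9 ]

→ t0 |37|75|f3|2b|bb|95|d8|03|
→ t1 |03|d8|95|bb|2b|f3|75|37|
→ t2 |03|f0|d8|af|95|c8|bb|a9|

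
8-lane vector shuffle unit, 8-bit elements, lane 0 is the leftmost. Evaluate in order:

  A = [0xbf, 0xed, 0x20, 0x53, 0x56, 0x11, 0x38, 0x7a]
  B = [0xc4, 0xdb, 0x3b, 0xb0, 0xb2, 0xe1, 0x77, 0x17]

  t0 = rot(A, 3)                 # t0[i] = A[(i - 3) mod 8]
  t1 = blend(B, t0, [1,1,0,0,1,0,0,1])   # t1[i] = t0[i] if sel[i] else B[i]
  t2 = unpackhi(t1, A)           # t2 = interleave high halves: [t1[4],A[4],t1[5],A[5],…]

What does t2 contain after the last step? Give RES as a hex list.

t0 = [0x11, 0x38, 0x7a, 0xbf, 0xed, 0x20, 0x53, 0x56]
t1 = [0x11, 0x38, 0x3b, 0xb0, 0xed, 0xe1, 0x77, 0x56]
t2 = [0xed, 0x56, 0xe1, 0x11, 0x77, 0x38, 0x56, 0x7a]

RES = [ 0xed  0x56  0xe1  0x11  0x77  0x38  0x56  0x7a ]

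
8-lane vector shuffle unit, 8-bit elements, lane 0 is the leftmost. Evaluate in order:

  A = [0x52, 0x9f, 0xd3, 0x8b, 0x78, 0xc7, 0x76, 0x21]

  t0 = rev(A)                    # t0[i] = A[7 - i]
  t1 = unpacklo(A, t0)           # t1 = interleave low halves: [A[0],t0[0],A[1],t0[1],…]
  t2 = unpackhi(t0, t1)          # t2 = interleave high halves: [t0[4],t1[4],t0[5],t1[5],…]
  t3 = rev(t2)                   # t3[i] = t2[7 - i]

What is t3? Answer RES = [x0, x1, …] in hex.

  t0: 21 76 c7 78 8b d3 9f 52
  t1: 52 21 9f 76 d3 c7 8b 78
  t2: 8b d3 d3 c7 9f 8b 52 78
  t3: 78 52 8b 9f c7 d3 d3 8b

RES = [0x78, 0x52, 0x8b, 0x9f, 0xc7, 0xd3, 0xd3, 0x8b]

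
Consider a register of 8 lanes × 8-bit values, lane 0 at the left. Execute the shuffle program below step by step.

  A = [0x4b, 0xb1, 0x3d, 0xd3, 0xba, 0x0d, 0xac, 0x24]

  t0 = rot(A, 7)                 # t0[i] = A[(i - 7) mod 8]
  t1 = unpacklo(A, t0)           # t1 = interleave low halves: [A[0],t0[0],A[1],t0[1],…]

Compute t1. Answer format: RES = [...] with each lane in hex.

RES = [ 0x4b  0xb1  0xb1  0x3d  0x3d  0xd3  0xd3  0xba ]

t0 = [0xb1, 0x3d, 0xd3, 0xba, 0x0d, 0xac, 0x24, 0x4b]
t1 = [0x4b, 0xb1, 0xb1, 0x3d, 0x3d, 0xd3, 0xd3, 0xba]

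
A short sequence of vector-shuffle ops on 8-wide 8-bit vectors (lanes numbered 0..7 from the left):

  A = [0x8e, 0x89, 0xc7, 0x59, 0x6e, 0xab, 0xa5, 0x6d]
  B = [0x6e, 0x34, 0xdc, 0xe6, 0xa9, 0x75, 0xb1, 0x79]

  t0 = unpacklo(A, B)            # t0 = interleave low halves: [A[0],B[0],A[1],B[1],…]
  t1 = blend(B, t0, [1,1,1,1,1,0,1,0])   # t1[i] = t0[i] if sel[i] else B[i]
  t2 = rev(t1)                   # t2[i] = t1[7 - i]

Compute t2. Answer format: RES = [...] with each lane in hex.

RES = [0x79, 0x59, 0x75, 0xc7, 0x34, 0x89, 0x6e, 0x8e]

  t0: 8e 6e 89 34 c7 dc 59 e6
  t1: 8e 6e 89 34 c7 75 59 79
  t2: 79 59 75 c7 34 89 6e 8e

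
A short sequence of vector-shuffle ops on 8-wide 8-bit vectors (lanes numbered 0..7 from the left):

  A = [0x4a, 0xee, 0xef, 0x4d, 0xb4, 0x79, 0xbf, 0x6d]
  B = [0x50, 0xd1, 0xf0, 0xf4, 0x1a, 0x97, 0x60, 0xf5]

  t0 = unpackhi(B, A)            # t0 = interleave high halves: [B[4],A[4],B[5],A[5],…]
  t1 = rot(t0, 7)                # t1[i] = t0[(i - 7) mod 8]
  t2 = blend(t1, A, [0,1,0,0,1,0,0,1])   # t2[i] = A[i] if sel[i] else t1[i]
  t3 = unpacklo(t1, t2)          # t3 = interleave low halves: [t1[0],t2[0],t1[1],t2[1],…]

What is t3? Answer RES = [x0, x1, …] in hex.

RES = [0xb4, 0xb4, 0x97, 0xee, 0x79, 0x79, 0x60, 0x60]

t0 = [0x1a, 0xb4, 0x97, 0x79, 0x60, 0xbf, 0xf5, 0x6d]
t1 = [0xb4, 0x97, 0x79, 0x60, 0xbf, 0xf5, 0x6d, 0x1a]
t2 = [0xb4, 0xee, 0x79, 0x60, 0xb4, 0xf5, 0x6d, 0x6d]
t3 = [0xb4, 0xb4, 0x97, 0xee, 0x79, 0x79, 0x60, 0x60]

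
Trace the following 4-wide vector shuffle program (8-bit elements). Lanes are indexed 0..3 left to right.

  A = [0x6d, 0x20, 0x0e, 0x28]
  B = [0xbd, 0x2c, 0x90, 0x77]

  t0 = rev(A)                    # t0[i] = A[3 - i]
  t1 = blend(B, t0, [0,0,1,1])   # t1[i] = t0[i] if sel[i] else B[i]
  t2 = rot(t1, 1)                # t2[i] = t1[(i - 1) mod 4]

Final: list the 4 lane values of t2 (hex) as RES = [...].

→ t0 |28|0e|20|6d|
→ t1 |bd|2c|20|6d|
→ t2 |6d|bd|2c|20|

RES = [0x6d, 0xbd, 0x2c, 0x20]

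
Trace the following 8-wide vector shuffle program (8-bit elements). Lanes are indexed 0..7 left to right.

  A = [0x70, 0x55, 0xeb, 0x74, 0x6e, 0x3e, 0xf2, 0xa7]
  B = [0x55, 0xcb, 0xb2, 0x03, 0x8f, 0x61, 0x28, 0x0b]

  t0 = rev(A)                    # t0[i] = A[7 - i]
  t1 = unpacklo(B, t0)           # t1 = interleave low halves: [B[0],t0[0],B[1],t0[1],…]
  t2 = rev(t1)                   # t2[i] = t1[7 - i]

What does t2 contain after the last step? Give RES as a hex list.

t0 = [0xa7, 0xf2, 0x3e, 0x6e, 0x74, 0xeb, 0x55, 0x70]
t1 = [0x55, 0xa7, 0xcb, 0xf2, 0xb2, 0x3e, 0x03, 0x6e]
t2 = [0x6e, 0x03, 0x3e, 0xb2, 0xf2, 0xcb, 0xa7, 0x55]

RES = [ 0x6e  0x03  0x3e  0xb2  0xf2  0xcb  0xa7  0x55 ]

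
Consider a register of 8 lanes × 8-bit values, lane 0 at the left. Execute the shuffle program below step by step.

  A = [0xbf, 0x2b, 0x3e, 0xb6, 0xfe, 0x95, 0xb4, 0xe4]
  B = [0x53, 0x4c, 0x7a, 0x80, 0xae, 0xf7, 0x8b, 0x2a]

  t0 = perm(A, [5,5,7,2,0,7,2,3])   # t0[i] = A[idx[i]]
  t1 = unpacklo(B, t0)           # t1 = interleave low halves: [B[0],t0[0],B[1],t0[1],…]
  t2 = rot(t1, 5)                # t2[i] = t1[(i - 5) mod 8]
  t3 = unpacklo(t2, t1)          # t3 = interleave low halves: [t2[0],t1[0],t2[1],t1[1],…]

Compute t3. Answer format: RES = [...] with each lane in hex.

RES = [0x95, 0x53, 0x7a, 0x95, 0xe4, 0x4c, 0x80, 0x95]

  t0: 95 95 e4 3e bf e4 3e b6
  t1: 53 95 4c 95 7a e4 80 3e
  t2: 95 7a e4 80 3e 53 95 4c
  t3: 95 53 7a 95 e4 4c 80 95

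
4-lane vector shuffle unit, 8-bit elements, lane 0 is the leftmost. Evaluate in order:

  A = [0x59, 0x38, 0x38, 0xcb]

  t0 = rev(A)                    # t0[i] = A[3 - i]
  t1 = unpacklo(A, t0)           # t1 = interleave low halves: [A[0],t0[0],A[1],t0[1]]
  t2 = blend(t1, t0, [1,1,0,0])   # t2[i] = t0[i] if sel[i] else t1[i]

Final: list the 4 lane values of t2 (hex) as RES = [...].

RES = [ 0xcb  0x38  0x38  0x38 ]

t0 = [0xcb, 0x38, 0x38, 0x59]
t1 = [0x59, 0xcb, 0x38, 0x38]
t2 = [0xcb, 0x38, 0x38, 0x38]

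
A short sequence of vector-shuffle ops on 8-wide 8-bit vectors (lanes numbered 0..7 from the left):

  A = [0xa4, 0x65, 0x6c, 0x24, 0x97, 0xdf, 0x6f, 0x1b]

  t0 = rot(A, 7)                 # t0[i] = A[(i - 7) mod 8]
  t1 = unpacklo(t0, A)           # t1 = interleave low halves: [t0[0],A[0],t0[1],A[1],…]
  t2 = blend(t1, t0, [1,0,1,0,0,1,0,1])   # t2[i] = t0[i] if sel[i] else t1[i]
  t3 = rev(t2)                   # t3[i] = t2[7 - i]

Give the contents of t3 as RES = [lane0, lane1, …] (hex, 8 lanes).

RES = [ 0xa4  0x97  0x6f  0x24  0x65  0x24  0xa4  0x65 ]

t0 = [0x65, 0x6c, 0x24, 0x97, 0xdf, 0x6f, 0x1b, 0xa4]
t1 = [0x65, 0xa4, 0x6c, 0x65, 0x24, 0x6c, 0x97, 0x24]
t2 = [0x65, 0xa4, 0x24, 0x65, 0x24, 0x6f, 0x97, 0xa4]
t3 = [0xa4, 0x97, 0x6f, 0x24, 0x65, 0x24, 0xa4, 0x65]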